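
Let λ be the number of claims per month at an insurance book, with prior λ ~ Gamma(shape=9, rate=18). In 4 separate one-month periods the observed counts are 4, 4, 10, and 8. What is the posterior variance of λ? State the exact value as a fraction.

Total count: 4 + 4 + 10 + 8 = 26.
Total exposure: 4 months.
The Gamma prior is conjugate for the Poisson rate, so λ | data ~ Gamma(9+26, 18+4) = Gamma(35, 22).
Posterior variance = α'/β'² = 35/484.

35/484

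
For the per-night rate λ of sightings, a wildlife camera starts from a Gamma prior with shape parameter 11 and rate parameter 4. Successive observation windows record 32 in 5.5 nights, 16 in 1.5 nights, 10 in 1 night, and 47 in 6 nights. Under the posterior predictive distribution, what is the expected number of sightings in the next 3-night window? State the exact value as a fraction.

58/3

Total count: 32 + 16 + 10 + 47 = 105.
Total exposure: 5.5 + 1.5 + 1 + 6 = 14 nights.
Posterior: α' = 11 + 105 = 116, β' = 4 + 14 = 18.
Predictive mean over a 3-night window = T·E[λ|data] = 3·116/18 = 58/3.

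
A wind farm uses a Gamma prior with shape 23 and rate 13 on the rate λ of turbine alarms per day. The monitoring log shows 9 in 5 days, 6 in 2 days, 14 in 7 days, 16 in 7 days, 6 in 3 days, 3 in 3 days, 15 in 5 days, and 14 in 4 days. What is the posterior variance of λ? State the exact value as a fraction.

Total count: 9 + 6 + 14 + 16 + 6 + 3 + 15 + 14 = 83.
Total exposure: 5 + 2 + 7 + 7 + 3 + 3 + 5 + 4 = 36 days.
Gamma(α, β) with Poisson data over total exposure Σt gives posterior Gamma(α+Σx, β+Σt) = Gamma(106, 49).
Posterior variance = α'/β'² = 106/2401.

106/2401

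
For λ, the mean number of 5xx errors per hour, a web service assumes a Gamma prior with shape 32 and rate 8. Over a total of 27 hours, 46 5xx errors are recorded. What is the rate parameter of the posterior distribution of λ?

Total count 46 over total exposure 27 hours.
By Gamma–Poisson conjugacy, the posterior is Gamma(α + Σx, β + Σt) = Gamma(32 + 46, 8 + 27) = Gamma(78, 35).

35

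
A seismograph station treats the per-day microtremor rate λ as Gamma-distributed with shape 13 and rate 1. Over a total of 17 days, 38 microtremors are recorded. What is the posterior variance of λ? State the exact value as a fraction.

17/108

Total count 38 over total exposure 17 days.
Gamma(α, β) with Poisson data over total exposure Σt gives posterior Gamma(α+Σx, β+Σt) = Gamma(51, 18).
Posterior variance = α'/β'² = 51/324 = 17/108.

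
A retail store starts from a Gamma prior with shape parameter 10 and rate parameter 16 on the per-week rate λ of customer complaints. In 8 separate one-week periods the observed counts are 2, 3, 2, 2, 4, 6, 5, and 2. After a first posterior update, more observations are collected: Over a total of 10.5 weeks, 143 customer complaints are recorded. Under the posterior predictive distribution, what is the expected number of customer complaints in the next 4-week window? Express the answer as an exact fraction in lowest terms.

Total count: 2 + 3 + 2 + 2 + 4 + 6 + 5 + 2 = 26.
Total exposure: 8 weeks.
After the first batch: Gamma(10 + 26, 16 + 8) = Gamma(36, 24).
Total count 143 over total exposure 10.5 weeks.
After the second batch: Gamma(36 + 143, 24 + 10.5) = Gamma(179, 69/2).
Predictive mean over a 4-week window = T·E[λ|data] = 4·179/(69/2) = 1432/69.

1432/69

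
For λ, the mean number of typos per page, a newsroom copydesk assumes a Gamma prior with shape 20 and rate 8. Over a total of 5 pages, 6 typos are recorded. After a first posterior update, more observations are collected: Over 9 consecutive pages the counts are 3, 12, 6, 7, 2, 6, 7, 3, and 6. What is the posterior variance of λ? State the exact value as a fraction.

39/242

Total count 6 over total exposure 5 pages.
After the first batch: Gamma(20 + 6, 8 + 5) = Gamma(26, 13).
Total count: 3 + 12 + 6 + 7 + 2 + 6 + 7 + 3 + 6 = 52.
Total exposure: 9 pages.
After the second batch: Gamma(26 + 52, 13 + 9) = Gamma(78, 22).
Posterior variance = α'/β'² = 78/484 = 39/242.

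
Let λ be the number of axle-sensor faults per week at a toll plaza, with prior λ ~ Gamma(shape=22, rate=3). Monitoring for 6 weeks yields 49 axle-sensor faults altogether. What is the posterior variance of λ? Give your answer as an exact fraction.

71/81

Total count 49 over total exposure 6 weeks.
By Gamma–Poisson conjugacy, the posterior is Gamma(α + Σx, β + Σt) = Gamma(22 + 49, 3 + 6) = Gamma(71, 9).
Posterior variance = α'/β'² = 71/81.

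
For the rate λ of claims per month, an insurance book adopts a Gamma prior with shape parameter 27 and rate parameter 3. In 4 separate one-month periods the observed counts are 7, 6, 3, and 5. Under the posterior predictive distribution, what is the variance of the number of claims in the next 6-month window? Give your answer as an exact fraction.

Total count: 7 + 6 + 3 + 5 = 21.
Total exposure: 4 months.
Gamma(α, β) with Poisson data over total exposure Σt gives posterior Gamma(α+Σx, β+Σt) = Gamma(48, 7).
The posterior predictive for a window of length T is Negative Binomial with variance T·α'·(β'+T)/β'² = 6·48·13/49 = 3744/49.

3744/49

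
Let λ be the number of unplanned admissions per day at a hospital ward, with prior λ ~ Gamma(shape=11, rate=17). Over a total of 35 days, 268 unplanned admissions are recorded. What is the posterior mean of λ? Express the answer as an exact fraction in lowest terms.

279/52

Total count 268 over total exposure 35 days.
Conjugate update: add total count to the shape and total exposure to the rate, giving Gamma(279, 52).
Posterior mean = α'/β' = 279/52.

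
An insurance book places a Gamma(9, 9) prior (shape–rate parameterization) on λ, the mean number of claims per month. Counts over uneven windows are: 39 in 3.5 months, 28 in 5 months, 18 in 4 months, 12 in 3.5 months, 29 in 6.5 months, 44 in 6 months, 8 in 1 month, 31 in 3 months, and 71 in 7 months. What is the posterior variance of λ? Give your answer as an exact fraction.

1156/9409

Total count: 39 + 28 + 18 + 12 + 29 + 44 + 8 + 31 + 71 = 280.
Total exposure: 3.5 + 5 + 4 + 3.5 + 6.5 + 6 + 1 + 3 + 7 = 39.5 months.
Gamma(α, β) with Poisson data over total exposure Σt gives posterior Gamma(α+Σx, β+Σt) = Gamma(289, 97/2).
Posterior variance = α'/β'² = 289/(9409/4) = 1156/9409.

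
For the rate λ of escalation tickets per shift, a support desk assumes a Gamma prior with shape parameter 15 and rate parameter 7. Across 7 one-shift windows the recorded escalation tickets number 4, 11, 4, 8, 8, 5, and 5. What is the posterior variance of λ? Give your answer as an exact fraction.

Total count: 4 + 11 + 4 + 8 + 8 + 5 + 5 = 45.
Total exposure: 7 shifts.
Gamma(α, β) with Poisson data over total exposure Σt gives posterior Gamma(α+Σx, β+Σt) = Gamma(60, 14).
Posterior variance = α'/β'² = 60/196 = 15/49.

15/49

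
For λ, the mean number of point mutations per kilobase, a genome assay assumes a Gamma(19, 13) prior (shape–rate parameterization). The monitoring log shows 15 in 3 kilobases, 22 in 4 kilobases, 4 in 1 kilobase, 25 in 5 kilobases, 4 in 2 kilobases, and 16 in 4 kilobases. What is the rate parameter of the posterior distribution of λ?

32

Total count: 15 + 22 + 4 + 25 + 4 + 16 = 86.
Total exposure: 3 + 4 + 1 + 5 + 2 + 4 = 19 kilobases.
Conjugate update: add total count to the shape and total exposure to the rate, giving Gamma(105, 32).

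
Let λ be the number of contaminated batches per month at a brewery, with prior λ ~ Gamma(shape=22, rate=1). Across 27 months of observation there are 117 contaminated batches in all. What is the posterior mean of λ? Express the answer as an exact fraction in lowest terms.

139/28

Total count 117 over total exposure 27 months.
Gamma(α, β) with Poisson data over total exposure Σt gives posterior Gamma(α+Σx, β+Σt) = Gamma(139, 28).
Posterior mean = α'/β' = 139/28.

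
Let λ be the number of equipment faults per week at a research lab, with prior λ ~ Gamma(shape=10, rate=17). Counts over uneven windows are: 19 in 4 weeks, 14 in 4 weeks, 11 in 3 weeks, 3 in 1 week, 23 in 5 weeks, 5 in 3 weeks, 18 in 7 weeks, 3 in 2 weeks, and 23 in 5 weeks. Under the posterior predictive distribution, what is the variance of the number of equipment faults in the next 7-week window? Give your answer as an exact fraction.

Total count: 19 + 14 + 11 + 3 + 23 + 5 + 18 + 3 + 23 = 119.
Total exposure: 4 + 4 + 3 + 1 + 5 + 3 + 7 + 2 + 5 = 34 weeks.
Conjugate update: add total count to the shape and total exposure to the rate, giving Gamma(129, 51).
The posterior predictive for a window of length T is Negative Binomial with variance T·α'·(β'+T)/β'² = 7·129·58/2601 = 17458/867.

17458/867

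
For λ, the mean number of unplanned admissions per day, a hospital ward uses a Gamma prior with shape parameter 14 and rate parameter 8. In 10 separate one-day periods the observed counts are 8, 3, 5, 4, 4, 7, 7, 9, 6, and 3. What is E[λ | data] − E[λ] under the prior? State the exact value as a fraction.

77/36

Total count: 8 + 3 + 5 + 4 + 4 + 7 + 7 + 9 + 6 + 3 = 56.
Total exposure: 10 days.
The Gamma prior is conjugate for the Poisson rate, so λ | data ~ Gamma(14+56, 8+10) = Gamma(70, 18).
Posterior mean = 70/18 = 35/9; prior mean = 14/8 = 7/4. Difference = 35/9 − 7/4 = 77/36.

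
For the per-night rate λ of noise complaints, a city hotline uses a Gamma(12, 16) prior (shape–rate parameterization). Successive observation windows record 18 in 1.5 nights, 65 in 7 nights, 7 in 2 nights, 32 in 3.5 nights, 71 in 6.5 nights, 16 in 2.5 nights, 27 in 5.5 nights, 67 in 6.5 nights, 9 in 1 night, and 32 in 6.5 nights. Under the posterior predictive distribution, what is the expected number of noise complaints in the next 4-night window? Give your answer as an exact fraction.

2848/117

Total count: 18 + 65 + 7 + 32 + 71 + 16 + 27 + 67 + 9 + 32 = 344.
Total exposure: 1.5 + 7 + 2 + 3.5 + 6.5 + 2.5 + 5.5 + 6.5 + 1 + 6.5 = 42.5 nights.
Conjugate update: add total count to the shape and total exposure to the rate, giving Gamma(356, 117/2).
Predictive mean over a 4-night window = T·E[λ|data] = 4·356/(117/2) = 2848/117.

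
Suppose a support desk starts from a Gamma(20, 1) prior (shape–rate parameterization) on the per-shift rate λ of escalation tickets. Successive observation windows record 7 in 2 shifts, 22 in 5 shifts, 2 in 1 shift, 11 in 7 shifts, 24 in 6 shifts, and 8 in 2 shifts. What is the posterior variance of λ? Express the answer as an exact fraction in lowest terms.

47/288

Total count: 7 + 22 + 2 + 11 + 24 + 8 = 74.
Total exposure: 2 + 5 + 1 + 7 + 6 + 2 = 23 shifts.
Conjugate update: add total count to the shape and total exposure to the rate, giving Gamma(94, 24).
Posterior variance = α'/β'² = 94/576 = 47/288.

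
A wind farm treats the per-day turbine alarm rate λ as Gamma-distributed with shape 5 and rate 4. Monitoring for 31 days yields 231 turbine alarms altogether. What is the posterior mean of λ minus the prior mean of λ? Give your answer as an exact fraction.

Total count 231 over total exposure 31 days.
Gamma(α, β) with Poisson data over total exposure Σt gives posterior Gamma(α+Σx, β+Σt) = Gamma(236, 35).
Posterior mean = 236/35 = 236/35; prior mean = 5/4 = 5/4. Difference = 236/35 − 5/4 = 769/140.

769/140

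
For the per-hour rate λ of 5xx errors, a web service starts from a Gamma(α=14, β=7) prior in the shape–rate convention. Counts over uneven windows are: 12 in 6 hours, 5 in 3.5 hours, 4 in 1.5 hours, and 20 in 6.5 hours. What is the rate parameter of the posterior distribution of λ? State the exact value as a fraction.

49/2

Total count: 12 + 5 + 4 + 20 = 41.
Total exposure: 6 + 3.5 + 1.5 + 6.5 = 17.5 hours.
By Gamma–Poisson conjugacy, the posterior is Gamma(α + Σx, β + Σt) = Gamma(14 + 41, 7 + 17.5) = Gamma(55, 49/2).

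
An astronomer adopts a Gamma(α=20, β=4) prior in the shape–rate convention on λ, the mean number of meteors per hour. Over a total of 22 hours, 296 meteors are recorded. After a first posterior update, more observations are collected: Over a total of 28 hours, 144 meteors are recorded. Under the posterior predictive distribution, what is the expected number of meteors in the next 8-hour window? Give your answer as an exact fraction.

1840/27

Total count 296 over total exposure 22 hours.
After the first batch: Gamma(20 + 296, 4 + 22) = Gamma(316, 26).
Total count 144 over total exposure 28 hours.
After the second batch: Gamma(316 + 144, 26 + 28) = Gamma(460, 54).
Predictive mean over an 8-hour window = T·E[λ|data] = 8·460/54 = 1840/27.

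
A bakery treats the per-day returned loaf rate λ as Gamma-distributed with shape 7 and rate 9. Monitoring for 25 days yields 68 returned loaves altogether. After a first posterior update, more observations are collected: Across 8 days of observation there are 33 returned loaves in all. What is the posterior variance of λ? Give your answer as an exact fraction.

Total count 68 over total exposure 25 days.
After the first batch: Gamma(7 + 68, 9 + 25) = Gamma(75, 34).
Total count 33 over total exposure 8 days.
After the second batch: Gamma(75 + 33, 34 + 8) = Gamma(108, 42).
Posterior variance = α'/β'² = 108/1764 = 3/49.

3/49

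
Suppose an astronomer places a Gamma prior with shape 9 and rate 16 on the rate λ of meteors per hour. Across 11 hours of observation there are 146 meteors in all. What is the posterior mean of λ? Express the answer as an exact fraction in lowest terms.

155/27

Total count 146 over total exposure 11 hours.
By Gamma–Poisson conjugacy, the posterior is Gamma(α + Σx, β + Σt) = Gamma(9 + 146, 16 + 11) = Gamma(155, 27).
Posterior mean = α'/β' = 155/27.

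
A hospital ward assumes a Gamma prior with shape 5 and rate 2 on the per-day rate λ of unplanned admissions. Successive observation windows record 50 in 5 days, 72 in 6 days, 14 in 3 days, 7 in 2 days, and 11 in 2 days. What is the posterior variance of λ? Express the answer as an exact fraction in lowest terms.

Total count: 50 + 72 + 14 + 7 + 11 = 154.
Total exposure: 5 + 6 + 3 + 2 + 2 = 18 days.
The Gamma prior is conjugate for the Poisson rate, so λ | data ~ Gamma(5+154, 2+18) = Gamma(159, 20).
Posterior variance = α'/β'² = 159/400.

159/400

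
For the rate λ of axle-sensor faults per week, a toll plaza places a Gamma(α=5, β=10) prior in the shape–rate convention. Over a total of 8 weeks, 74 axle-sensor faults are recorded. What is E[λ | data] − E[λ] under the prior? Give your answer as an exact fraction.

Total count 74 over total exposure 8 weeks.
Posterior: α' = 5 + 74 = 79, β' = 10 + 8 = 18.
Posterior mean = 79/18 = 79/18; prior mean = 5/10 = 1/2. Difference = 79/18 − 1/2 = 35/9.

35/9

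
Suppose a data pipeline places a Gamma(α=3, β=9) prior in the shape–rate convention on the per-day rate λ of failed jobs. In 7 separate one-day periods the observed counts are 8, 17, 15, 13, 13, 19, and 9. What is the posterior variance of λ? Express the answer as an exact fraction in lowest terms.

97/256

Total count: 8 + 17 + 15 + 13 + 13 + 19 + 9 = 94.
Total exposure: 7 days.
The Gamma prior is conjugate for the Poisson rate, so λ | data ~ Gamma(3+94, 9+7) = Gamma(97, 16).
Posterior variance = α'/β'² = 97/256.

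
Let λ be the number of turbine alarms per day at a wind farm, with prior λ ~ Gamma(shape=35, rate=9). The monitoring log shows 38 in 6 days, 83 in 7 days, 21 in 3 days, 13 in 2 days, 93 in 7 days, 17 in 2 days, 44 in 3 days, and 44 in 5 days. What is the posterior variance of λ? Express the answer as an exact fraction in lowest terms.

Total count: 38 + 83 + 21 + 13 + 93 + 17 + 44 + 44 = 353.
Total exposure: 6 + 7 + 3 + 2 + 7 + 2 + 3 + 5 = 35 days.
Gamma(α, β) with Poisson data over total exposure Σt gives posterior Gamma(α+Σx, β+Σt) = Gamma(388, 44).
Posterior variance = α'/β'² = 388/1936 = 97/484.

97/484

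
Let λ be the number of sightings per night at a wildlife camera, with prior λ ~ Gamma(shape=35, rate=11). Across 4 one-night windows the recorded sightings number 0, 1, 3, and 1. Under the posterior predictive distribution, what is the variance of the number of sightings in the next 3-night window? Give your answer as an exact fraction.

48/5

Total count: 0 + 1 + 3 + 1 = 5.
Total exposure: 4 nights.
By Gamma–Poisson conjugacy, the posterior is Gamma(α + Σx, β + Σt) = Gamma(35 + 5, 11 + 4) = Gamma(40, 15).
The posterior predictive for a window of length T is Negative Binomial with variance T·α'·(β'+T)/β'² = 3·40·18/225 = 48/5.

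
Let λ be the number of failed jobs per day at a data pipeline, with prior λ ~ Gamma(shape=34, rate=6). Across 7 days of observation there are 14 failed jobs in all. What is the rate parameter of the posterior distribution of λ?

13

Total count 14 over total exposure 7 days.
Conjugate update: add total count to the shape and total exposure to the rate, giving Gamma(48, 13).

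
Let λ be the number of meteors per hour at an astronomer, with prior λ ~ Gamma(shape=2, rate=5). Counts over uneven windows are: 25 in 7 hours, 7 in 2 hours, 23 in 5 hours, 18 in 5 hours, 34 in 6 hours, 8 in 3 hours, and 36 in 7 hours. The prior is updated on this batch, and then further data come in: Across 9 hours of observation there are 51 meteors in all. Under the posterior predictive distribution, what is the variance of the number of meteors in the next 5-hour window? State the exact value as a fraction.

Total count: 25 + 7 + 23 + 18 + 34 + 8 + 36 = 151.
Total exposure: 7 + 2 + 5 + 5 + 6 + 3 + 7 = 35 hours.
After the first batch: Gamma(2 + 151, 5 + 35) = Gamma(153, 40).
Total count 51 over total exposure 9 hours.
After the second batch: Gamma(153 + 51, 40 + 9) = Gamma(204, 49).
The posterior predictive for a window of length T is Negative Binomial with variance T·α'·(β'+T)/β'² = 5·204·54/2401 = 55080/2401.

55080/2401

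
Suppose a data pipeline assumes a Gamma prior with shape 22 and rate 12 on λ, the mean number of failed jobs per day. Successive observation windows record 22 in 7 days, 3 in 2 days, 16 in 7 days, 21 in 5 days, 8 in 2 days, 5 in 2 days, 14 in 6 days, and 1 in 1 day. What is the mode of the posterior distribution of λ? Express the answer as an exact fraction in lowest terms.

Total count: 22 + 3 + 16 + 21 + 8 + 5 + 14 + 1 = 90.
Total exposure: 7 + 2 + 7 + 5 + 2 + 2 + 6 + 1 = 32 days.
Gamma(α, β) with Poisson data over total exposure Σt gives posterior Gamma(α+Σx, β+Σt) = Gamma(112, 44).
Posterior mode = (α'−1)/β' = 111/44.

111/44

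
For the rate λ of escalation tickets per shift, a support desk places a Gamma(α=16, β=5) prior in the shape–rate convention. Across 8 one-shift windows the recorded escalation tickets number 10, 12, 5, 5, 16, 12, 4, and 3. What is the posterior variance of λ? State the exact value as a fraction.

83/169

Total count: 10 + 12 + 5 + 5 + 16 + 12 + 4 + 3 = 67.
Total exposure: 8 shifts.
Gamma(α, β) with Poisson data over total exposure Σt gives posterior Gamma(α+Σx, β+Σt) = Gamma(83, 13).
Posterior variance = α'/β'² = 83/169.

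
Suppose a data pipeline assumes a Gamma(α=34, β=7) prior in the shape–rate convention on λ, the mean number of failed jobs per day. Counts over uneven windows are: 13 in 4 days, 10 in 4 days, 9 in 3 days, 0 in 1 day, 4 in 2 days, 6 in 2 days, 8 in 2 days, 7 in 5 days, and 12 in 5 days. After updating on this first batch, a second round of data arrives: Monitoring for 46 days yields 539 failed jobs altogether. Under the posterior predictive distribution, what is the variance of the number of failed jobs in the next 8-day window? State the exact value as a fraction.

Total count: 13 + 10 + 9 + 0 + 4 + 6 + 8 + 7 + 12 = 69.
Total exposure: 4 + 4 + 3 + 1 + 2 + 2 + 2 + 5 + 5 = 28 days.
After the first batch: Gamma(34 + 69, 7 + 28) = Gamma(103, 35).
Total count 539 over total exposure 46 days.
After the second batch: Gamma(103 + 539, 35 + 46) = Gamma(642, 81).
The posterior predictive for a window of length T is Negative Binomial with variance T·α'·(β'+T)/β'² = 8·642·89/6561 = 152368/2187.

152368/2187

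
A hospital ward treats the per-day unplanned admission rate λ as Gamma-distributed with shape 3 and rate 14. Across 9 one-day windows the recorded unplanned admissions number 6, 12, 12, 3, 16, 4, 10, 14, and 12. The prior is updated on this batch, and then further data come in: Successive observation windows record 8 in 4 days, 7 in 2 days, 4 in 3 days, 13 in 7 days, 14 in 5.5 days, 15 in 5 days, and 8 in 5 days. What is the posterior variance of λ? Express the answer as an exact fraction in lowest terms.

Total count: 6 + 12 + 12 + 3 + 16 + 4 + 10 + 14 + 12 = 89.
Total exposure: 9 days.
After the first batch: Gamma(3 + 89, 14 + 9) = Gamma(92, 23).
Total count: 8 + 7 + 4 + 13 + 14 + 15 + 8 = 69.
Total exposure: 4 + 2 + 3 + 7 + 5.5 + 5 + 5 = 31.5 days.
After the second batch: Gamma(92 + 69, 23 + 31.5) = Gamma(161, 109/2).
Posterior variance = α'/β'² = 161/(11881/4) = 644/11881.

644/11881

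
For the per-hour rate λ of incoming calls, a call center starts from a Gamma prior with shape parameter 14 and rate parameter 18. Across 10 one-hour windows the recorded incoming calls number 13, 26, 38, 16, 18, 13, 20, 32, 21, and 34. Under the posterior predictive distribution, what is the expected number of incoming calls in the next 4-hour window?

Total count: 13 + 26 + 38 + 16 + 18 + 13 + 20 + 32 + 21 + 34 = 231.
Total exposure: 10 hours.
Conjugate update: add total count to the shape and total exposure to the rate, giving Gamma(245, 28).
Predictive mean over a 4-hour window = T·E[λ|data] = 4·245/28 = 35.

35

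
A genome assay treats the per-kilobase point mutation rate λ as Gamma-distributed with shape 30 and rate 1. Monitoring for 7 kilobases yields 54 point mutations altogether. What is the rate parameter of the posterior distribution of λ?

Total count 54 over total exposure 7 kilobases.
By Gamma–Poisson conjugacy, the posterior is Gamma(α + Σx, β + Σt) = Gamma(30 + 54, 1 + 7) = Gamma(84, 8).

8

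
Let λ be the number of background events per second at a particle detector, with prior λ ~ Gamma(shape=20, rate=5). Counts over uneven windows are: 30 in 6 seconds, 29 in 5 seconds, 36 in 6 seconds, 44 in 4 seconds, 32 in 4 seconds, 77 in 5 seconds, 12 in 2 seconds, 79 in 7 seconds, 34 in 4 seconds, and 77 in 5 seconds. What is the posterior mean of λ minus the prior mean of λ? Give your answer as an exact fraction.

Total count: 30 + 29 + 36 + 44 + 32 + 77 + 12 + 79 + 34 + 77 = 450.
Total exposure: 6 + 5 + 6 + 4 + 4 + 5 + 2 + 7 + 4 + 5 = 48 seconds.
Gamma(α, β) with Poisson data over total exposure Σt gives posterior Gamma(α+Σx, β+Σt) = Gamma(470, 53).
Posterior mean = 470/53 = 470/53; prior mean = 20/5 = 4. Difference = 470/53 − 4 = 258/53.

258/53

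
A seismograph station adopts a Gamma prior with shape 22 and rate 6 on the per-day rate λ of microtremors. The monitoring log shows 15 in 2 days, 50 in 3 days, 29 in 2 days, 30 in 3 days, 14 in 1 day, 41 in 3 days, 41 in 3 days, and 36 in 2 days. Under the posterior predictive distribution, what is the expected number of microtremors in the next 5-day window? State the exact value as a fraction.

Total count: 15 + 50 + 29 + 30 + 14 + 41 + 41 + 36 = 256.
Total exposure: 2 + 3 + 2 + 3 + 1 + 3 + 3 + 2 = 19 days.
Gamma(α, β) with Poisson data over total exposure Σt gives posterior Gamma(α+Σx, β+Σt) = Gamma(278, 25).
Predictive mean over a 5-day window = T·E[λ|data] = 5·278/25 = 278/5.

278/5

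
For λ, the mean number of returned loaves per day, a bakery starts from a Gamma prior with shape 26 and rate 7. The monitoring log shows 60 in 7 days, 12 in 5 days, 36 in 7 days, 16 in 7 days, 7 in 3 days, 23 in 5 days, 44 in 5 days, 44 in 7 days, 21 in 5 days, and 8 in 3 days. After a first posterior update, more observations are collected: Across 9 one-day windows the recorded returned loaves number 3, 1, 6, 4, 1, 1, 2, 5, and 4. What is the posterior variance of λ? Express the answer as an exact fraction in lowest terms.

Total count: 60 + 12 + 36 + 16 + 7 + 23 + 44 + 44 + 21 + 8 = 271.
Total exposure: 7 + 5 + 7 + 7 + 3 + 5 + 5 + 7 + 5 + 3 = 54 days.
After the first batch: Gamma(26 + 271, 7 + 54) = Gamma(297, 61).
Total count: 3 + 1 + 6 + 4 + 1 + 1 + 2 + 5 + 4 = 27.
Total exposure: 9 days.
After the second batch: Gamma(297 + 27, 61 + 9) = Gamma(324, 70).
Posterior variance = α'/β'² = 324/4900 = 81/1225.

81/1225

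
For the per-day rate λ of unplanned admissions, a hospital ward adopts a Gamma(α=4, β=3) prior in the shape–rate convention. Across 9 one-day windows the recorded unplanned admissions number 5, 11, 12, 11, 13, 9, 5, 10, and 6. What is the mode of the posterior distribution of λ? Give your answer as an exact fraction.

Total count: 5 + 11 + 12 + 11 + 13 + 9 + 5 + 10 + 6 = 82.
Total exposure: 9 days.
Conjugate update: add total count to the shape and total exposure to the rate, giving Gamma(86, 12).
Posterior mode = (α'−1)/β' = 85/12.

85/12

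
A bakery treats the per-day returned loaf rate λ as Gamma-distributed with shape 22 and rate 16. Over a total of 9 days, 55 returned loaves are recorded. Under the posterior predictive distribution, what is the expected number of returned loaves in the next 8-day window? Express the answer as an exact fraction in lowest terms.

Total count 55 over total exposure 9 days.
By Gamma–Poisson conjugacy, the posterior is Gamma(α + Σx, β + Σt) = Gamma(22 + 55, 16 + 9) = Gamma(77, 25).
Predictive mean over an 8-day window = T·E[λ|data] = 8·77/25 = 616/25.

616/25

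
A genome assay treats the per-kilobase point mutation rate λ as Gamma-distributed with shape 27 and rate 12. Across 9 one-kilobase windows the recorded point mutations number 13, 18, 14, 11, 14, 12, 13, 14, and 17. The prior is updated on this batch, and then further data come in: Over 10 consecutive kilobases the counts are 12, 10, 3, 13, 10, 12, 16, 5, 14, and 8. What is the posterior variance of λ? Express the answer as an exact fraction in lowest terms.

Total count: 13 + 18 + 14 + 11 + 14 + 12 + 13 + 14 + 17 = 126.
Total exposure: 9 kilobases.
After the first batch: Gamma(27 + 126, 12 + 9) = Gamma(153, 21).
Total count: 12 + 10 + 3 + 13 + 10 + 12 + 16 + 5 + 14 + 8 = 103.
Total exposure: 10 kilobases.
After the second batch: Gamma(153 + 103, 21 + 10) = Gamma(256, 31).
Posterior variance = α'/β'² = 256/961.

256/961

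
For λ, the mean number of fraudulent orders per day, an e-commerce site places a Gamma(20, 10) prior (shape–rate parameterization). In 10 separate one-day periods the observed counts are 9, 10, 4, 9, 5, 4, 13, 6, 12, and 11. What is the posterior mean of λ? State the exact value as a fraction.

Total count: 9 + 10 + 4 + 9 + 5 + 4 + 13 + 6 + 12 + 11 = 83.
Total exposure: 10 days.
Gamma(α, β) with Poisson data over total exposure Σt gives posterior Gamma(α+Σx, β+Σt) = Gamma(103, 20).
Posterior mean = α'/β' = 103/20.

103/20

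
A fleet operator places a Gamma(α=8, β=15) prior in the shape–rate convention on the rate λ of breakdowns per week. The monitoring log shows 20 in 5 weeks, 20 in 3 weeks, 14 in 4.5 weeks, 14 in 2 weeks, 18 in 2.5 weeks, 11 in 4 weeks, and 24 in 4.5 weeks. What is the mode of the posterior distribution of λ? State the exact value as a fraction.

Total count: 20 + 20 + 14 + 14 + 18 + 11 + 24 = 121.
Total exposure: 5 + 3 + 4.5 + 2 + 2.5 + 4 + 4.5 = 25.5 weeks.
Posterior: α' = 8 + 121 = 129, β' = 15 + 25.5 = 81/2.
Posterior mode = (α'−1)/β' = 128/(81/2) = 256/81.

256/81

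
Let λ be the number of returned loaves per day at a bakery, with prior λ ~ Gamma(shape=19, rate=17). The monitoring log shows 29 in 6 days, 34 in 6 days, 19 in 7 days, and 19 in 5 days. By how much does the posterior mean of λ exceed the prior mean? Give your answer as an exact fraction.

Total count: 29 + 34 + 19 + 19 = 101.
Total exposure: 6 + 6 + 7 + 5 = 24 days.
Posterior: α' = 19 + 101 = 120, β' = 17 + 24 = 41.
Posterior mean = 120/41 = 120/41; prior mean = 19/17 = 19/17. Difference = 120/41 − 19/17 = 1261/697.

1261/697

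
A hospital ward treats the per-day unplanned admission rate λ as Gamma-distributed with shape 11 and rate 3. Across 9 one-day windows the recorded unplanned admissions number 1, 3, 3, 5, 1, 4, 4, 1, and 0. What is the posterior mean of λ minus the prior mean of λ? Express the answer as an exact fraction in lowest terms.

Total count: 1 + 3 + 3 + 5 + 1 + 4 + 4 + 1 + 0 = 22.
Total exposure: 9 days.
The Gamma prior is conjugate for the Poisson rate, so λ | data ~ Gamma(11+22, 3+9) = Gamma(33, 12).
Posterior mean = 33/12 = 11/4; prior mean = 11/3 = 11/3. Difference = 11/4 − 11/3 = -11/12.

-11/12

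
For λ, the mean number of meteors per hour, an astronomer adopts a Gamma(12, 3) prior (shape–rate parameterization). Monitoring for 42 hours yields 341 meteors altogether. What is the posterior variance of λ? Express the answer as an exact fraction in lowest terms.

Total count 341 over total exposure 42 hours.
Posterior: α' = 12 + 341 = 353, β' = 3 + 42 = 45.
Posterior variance = α'/β'² = 353/2025.

353/2025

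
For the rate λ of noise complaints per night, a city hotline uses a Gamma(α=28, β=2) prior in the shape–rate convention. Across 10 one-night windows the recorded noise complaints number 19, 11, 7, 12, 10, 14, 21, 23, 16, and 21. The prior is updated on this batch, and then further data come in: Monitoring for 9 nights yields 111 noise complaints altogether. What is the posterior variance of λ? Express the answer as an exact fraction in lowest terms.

Total count: 19 + 11 + 7 + 12 + 10 + 14 + 21 + 23 + 16 + 21 = 154.
Total exposure: 10 nights.
After the first batch: Gamma(28 + 154, 2 + 10) = Gamma(182, 12).
Total count 111 over total exposure 9 nights.
After the second batch: Gamma(182 + 111, 12 + 9) = Gamma(293, 21).
Posterior variance = α'/β'² = 293/441.

293/441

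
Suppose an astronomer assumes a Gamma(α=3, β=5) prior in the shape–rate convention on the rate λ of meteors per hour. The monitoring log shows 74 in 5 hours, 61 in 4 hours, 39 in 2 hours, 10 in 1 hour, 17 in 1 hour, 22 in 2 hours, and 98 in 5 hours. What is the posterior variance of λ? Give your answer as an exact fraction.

324/625

Total count: 74 + 61 + 39 + 10 + 17 + 22 + 98 = 321.
Total exposure: 5 + 4 + 2 + 1 + 1 + 2 + 5 = 20 hours.
By Gamma–Poisson conjugacy, the posterior is Gamma(α + Σx, β + Σt) = Gamma(3 + 321, 5 + 20) = Gamma(324, 25).
Posterior variance = α'/β'² = 324/625.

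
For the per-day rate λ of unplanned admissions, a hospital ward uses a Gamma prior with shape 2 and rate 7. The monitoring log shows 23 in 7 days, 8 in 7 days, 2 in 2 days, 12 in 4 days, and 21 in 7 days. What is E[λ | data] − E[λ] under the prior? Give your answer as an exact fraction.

12/7

Total count: 23 + 8 + 2 + 12 + 21 = 66.
Total exposure: 7 + 7 + 2 + 4 + 7 = 27 days.
By Gamma–Poisson conjugacy, the posterior is Gamma(α + Σx, β + Σt) = Gamma(2 + 66, 7 + 27) = Gamma(68, 34).
Posterior mean = 68/34 = 2; prior mean = 2/7 = 2/7. Difference = 2 − 2/7 = 12/7.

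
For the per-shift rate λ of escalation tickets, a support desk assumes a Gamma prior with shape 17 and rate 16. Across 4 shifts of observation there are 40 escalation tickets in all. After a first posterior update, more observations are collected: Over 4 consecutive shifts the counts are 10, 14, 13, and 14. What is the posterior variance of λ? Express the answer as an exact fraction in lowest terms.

3/16

Total count 40 over total exposure 4 shifts.
After the first batch: Gamma(17 + 40, 16 + 4) = Gamma(57, 20).
Total count: 10 + 14 + 13 + 14 = 51.
Total exposure: 4 shifts.
After the second batch: Gamma(57 + 51, 20 + 4) = Gamma(108, 24).
Posterior variance = α'/β'² = 108/576 = 3/16.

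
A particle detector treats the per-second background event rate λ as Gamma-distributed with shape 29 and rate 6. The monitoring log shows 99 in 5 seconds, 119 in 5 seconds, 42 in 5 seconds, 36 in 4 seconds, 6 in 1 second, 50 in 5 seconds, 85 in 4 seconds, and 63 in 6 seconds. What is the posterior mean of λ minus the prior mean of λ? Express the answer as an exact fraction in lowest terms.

Total count: 99 + 119 + 42 + 36 + 6 + 50 + 85 + 63 = 500.
Total exposure: 5 + 5 + 5 + 4 + 1 + 5 + 4 + 6 = 35 seconds.
Gamma(α, β) with Poisson data over total exposure Σt gives posterior Gamma(α+Σx, β+Σt) = Gamma(529, 41).
Posterior mean = 529/41 = 529/41; prior mean = 29/6 = 29/6. Difference = 529/41 − 29/6 = 1985/246.

1985/246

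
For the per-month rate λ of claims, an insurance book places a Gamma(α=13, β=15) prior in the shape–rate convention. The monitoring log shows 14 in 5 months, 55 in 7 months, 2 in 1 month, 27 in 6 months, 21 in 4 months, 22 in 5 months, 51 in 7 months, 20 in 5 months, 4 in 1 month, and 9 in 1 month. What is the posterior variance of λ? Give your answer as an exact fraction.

238/3249

Total count: 14 + 55 + 2 + 27 + 21 + 22 + 51 + 20 + 4 + 9 = 225.
Total exposure: 5 + 7 + 1 + 6 + 4 + 5 + 7 + 5 + 1 + 1 = 42 months.
Posterior: α' = 13 + 225 = 238, β' = 15 + 42 = 57.
Posterior variance = α'/β'² = 238/3249.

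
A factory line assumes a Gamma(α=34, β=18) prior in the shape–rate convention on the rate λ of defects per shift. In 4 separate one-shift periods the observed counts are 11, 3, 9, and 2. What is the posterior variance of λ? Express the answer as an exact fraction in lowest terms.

59/484

Total count: 11 + 3 + 9 + 2 = 25.
Total exposure: 4 shifts.
The Gamma prior is conjugate for the Poisson rate, so λ | data ~ Gamma(34+25, 18+4) = Gamma(59, 22).
Posterior variance = α'/β'² = 59/484.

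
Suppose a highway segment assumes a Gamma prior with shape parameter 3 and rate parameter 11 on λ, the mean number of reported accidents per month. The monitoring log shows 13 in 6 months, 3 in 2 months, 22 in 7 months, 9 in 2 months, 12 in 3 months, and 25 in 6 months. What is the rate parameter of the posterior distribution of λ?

37

Total count: 13 + 3 + 22 + 9 + 12 + 25 = 84.
Total exposure: 6 + 2 + 7 + 2 + 3 + 6 = 26 months.
The Gamma prior is conjugate for the Poisson rate, so λ | data ~ Gamma(3+84, 11+26) = Gamma(87, 37).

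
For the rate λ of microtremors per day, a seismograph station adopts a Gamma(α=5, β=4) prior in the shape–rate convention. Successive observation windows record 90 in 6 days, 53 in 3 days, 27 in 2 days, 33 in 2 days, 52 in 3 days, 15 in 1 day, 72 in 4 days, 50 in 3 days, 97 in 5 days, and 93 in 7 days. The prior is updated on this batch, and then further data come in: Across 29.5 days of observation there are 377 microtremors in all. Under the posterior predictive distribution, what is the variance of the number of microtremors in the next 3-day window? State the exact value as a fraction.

Total count: 90 + 53 + 27 + 33 + 52 + 15 + 72 + 50 + 97 + 93 = 582.
Total exposure: 6 + 3 + 2 + 2 + 3 + 1 + 4 + 3 + 5 + 7 = 36 days.
After the first batch: Gamma(5 + 582, 4 + 36) = Gamma(587, 40).
Total count 377 over total exposure 29.5 days.
After the second batch: Gamma(587 + 377, 40 + 29.5) = Gamma(964, 139/2).
The posterior predictive for a window of length T is Negative Binomial with variance T·α'·(β'+T)/β'² = 3·964·(145/2)/(19321/4) = 838680/19321.

838680/19321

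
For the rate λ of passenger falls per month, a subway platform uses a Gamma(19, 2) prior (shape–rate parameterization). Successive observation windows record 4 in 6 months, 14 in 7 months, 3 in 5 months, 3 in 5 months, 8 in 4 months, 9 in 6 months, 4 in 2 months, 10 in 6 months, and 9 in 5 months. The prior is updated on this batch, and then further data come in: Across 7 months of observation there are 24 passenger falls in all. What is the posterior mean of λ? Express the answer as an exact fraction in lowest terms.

107/55

Total count: 4 + 14 + 3 + 3 + 8 + 9 + 4 + 10 + 9 = 64.
Total exposure: 6 + 7 + 5 + 5 + 4 + 6 + 2 + 6 + 5 = 46 months.
After the first batch: Gamma(19 + 64, 2 + 46) = Gamma(83, 48).
Total count 24 over total exposure 7 months.
After the second batch: Gamma(83 + 24, 48 + 7) = Gamma(107, 55).
Posterior mean = α'/β' = 107/55.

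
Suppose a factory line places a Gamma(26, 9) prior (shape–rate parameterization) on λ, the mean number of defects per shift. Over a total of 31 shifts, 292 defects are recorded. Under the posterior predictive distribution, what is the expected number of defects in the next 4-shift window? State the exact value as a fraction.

159/5

Total count 292 over total exposure 31 shifts.
The Gamma prior is conjugate for the Poisson rate, so λ | data ~ Gamma(26+292, 9+31) = Gamma(318, 40).
Predictive mean over a 4-shift window = T·E[λ|data] = 4·318/40 = 159/5.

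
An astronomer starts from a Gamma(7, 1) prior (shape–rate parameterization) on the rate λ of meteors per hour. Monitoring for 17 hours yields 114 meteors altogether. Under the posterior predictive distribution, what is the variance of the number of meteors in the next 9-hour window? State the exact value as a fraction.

363/4

Total count 114 over total exposure 17 hours.
By Gamma–Poisson conjugacy, the posterior is Gamma(α + Σx, β + Σt) = Gamma(7 + 114, 1 + 17) = Gamma(121, 18).
The posterior predictive for a window of length T is Negative Binomial with variance T·α'·(β'+T)/β'² = 9·121·27/324 = 363/4.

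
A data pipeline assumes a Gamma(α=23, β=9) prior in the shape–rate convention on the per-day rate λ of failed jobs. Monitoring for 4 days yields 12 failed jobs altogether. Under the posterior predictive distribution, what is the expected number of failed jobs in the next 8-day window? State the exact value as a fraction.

280/13

Total count 12 over total exposure 4 days.
By Gamma–Poisson conjugacy, the posterior is Gamma(α + Σx, β + Σt) = Gamma(23 + 12, 9 + 4) = Gamma(35, 13).
Predictive mean over an 8-day window = T·E[λ|data] = 8·35/13 = 280/13.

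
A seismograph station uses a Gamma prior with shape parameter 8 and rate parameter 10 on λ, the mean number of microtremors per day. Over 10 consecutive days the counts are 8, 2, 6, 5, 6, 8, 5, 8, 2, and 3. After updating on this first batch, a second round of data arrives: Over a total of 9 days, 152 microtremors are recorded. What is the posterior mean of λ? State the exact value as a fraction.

213/29

Total count: 8 + 2 + 6 + 5 + 6 + 8 + 5 + 8 + 2 + 3 = 53.
Total exposure: 10 days.
After the first batch: Gamma(8 + 53, 10 + 10) = Gamma(61, 20).
Total count 152 over total exposure 9 days.
After the second batch: Gamma(61 + 152, 20 + 9) = Gamma(213, 29).
Posterior mean = α'/β' = 213/29.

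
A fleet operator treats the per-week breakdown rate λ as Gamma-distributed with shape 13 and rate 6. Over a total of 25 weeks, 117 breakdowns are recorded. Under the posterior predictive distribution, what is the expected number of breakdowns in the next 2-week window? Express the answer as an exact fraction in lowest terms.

260/31

Total count 117 over total exposure 25 weeks.
Posterior: α' = 13 + 117 = 130, β' = 6 + 25 = 31.
Predictive mean over a 2-week window = T·E[λ|data] = 2·130/31 = 260/31.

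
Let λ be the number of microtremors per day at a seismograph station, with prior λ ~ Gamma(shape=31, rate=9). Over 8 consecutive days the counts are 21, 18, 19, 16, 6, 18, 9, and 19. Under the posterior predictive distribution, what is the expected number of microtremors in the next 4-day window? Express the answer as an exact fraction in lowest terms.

628/17

Total count: 21 + 18 + 19 + 16 + 6 + 18 + 9 + 19 = 126.
Total exposure: 8 days.
By Gamma–Poisson conjugacy, the posterior is Gamma(α + Σx, β + Σt) = Gamma(31 + 126, 9 + 8) = Gamma(157, 17).
Predictive mean over a 4-day window = T·E[λ|data] = 4·157/17 = 628/17.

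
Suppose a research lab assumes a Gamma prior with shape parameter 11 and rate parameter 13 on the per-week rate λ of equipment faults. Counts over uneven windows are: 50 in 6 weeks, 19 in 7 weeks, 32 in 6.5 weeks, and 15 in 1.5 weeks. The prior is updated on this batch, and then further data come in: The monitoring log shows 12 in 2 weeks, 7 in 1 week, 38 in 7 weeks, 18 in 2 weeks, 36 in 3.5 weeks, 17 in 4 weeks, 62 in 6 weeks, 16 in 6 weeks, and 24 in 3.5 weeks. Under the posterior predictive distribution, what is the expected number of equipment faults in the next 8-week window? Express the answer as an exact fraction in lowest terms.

Total count: 50 + 19 + 32 + 15 = 116.
Total exposure: 6 + 7 + 6.5 + 1.5 = 21 weeks.
After the first batch: Gamma(11 + 116, 13 + 21) = Gamma(127, 34).
Total count: 12 + 7 + 38 + 18 + 36 + 17 + 62 + 16 + 24 = 230.
Total exposure: 2 + 1 + 7 + 2 + 3.5 + 4 + 6 + 6 + 3.5 = 35 weeks.
After the second batch: Gamma(127 + 230, 34 + 35) = Gamma(357, 69).
Predictive mean over an 8-week window = T·E[λ|data] = 8·357/69 = 952/23.

952/23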